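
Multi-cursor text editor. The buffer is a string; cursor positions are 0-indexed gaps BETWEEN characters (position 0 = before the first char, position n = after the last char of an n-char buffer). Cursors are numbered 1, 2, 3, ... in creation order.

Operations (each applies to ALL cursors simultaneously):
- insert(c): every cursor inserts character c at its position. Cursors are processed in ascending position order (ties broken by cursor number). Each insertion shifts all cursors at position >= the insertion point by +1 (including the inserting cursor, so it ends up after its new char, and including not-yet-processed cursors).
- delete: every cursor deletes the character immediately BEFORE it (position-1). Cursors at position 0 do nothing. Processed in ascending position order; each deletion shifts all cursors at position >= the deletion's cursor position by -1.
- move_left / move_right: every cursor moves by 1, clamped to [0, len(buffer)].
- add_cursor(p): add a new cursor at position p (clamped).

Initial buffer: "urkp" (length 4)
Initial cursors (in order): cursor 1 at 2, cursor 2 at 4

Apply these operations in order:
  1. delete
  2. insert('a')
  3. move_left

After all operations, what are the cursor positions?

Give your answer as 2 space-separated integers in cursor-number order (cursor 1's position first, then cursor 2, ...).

After op 1 (delete): buffer="uk" (len 2), cursors c1@1 c2@2, authorship ..
After op 2 (insert('a')): buffer="uaka" (len 4), cursors c1@2 c2@4, authorship .1.2
After op 3 (move_left): buffer="uaka" (len 4), cursors c1@1 c2@3, authorship .1.2

Answer: 1 3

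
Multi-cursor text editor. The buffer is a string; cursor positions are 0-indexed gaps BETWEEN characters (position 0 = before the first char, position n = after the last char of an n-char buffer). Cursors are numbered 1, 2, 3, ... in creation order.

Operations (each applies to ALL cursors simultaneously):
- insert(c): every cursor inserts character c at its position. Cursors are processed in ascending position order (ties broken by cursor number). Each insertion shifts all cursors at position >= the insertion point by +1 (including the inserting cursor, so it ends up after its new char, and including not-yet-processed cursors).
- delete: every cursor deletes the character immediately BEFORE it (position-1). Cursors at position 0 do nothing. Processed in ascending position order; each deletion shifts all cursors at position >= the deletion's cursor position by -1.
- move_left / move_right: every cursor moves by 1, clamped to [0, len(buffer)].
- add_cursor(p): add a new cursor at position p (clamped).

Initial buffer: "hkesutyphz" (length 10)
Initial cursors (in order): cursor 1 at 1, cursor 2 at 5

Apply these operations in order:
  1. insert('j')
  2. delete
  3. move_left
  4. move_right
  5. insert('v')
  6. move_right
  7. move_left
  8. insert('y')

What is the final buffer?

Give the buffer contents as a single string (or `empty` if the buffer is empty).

Answer: hvykesuvytyphz

Derivation:
After op 1 (insert('j')): buffer="hjkesujtyphz" (len 12), cursors c1@2 c2@7, authorship .1....2.....
After op 2 (delete): buffer="hkesutyphz" (len 10), cursors c1@1 c2@5, authorship ..........
After op 3 (move_left): buffer="hkesutyphz" (len 10), cursors c1@0 c2@4, authorship ..........
After op 4 (move_right): buffer="hkesutyphz" (len 10), cursors c1@1 c2@5, authorship ..........
After op 5 (insert('v')): buffer="hvkesuvtyphz" (len 12), cursors c1@2 c2@7, authorship .1....2.....
After op 6 (move_right): buffer="hvkesuvtyphz" (len 12), cursors c1@3 c2@8, authorship .1....2.....
After op 7 (move_left): buffer="hvkesuvtyphz" (len 12), cursors c1@2 c2@7, authorship .1....2.....
After op 8 (insert('y')): buffer="hvykesuvytyphz" (len 14), cursors c1@3 c2@9, authorship .11....22.....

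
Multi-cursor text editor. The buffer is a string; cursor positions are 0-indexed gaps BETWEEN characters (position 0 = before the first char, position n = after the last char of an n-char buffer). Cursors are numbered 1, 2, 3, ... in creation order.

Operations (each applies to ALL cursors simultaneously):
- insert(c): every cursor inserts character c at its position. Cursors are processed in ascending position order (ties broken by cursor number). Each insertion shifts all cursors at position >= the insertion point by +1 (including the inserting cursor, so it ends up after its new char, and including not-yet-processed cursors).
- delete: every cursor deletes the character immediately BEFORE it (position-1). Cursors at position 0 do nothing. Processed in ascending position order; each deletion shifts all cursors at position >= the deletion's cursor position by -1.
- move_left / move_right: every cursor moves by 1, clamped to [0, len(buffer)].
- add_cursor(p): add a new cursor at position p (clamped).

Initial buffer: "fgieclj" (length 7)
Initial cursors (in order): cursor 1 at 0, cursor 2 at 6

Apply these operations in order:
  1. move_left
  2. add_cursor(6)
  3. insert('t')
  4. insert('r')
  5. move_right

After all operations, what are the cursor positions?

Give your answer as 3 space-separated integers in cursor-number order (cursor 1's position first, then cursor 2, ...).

After op 1 (move_left): buffer="fgieclj" (len 7), cursors c1@0 c2@5, authorship .......
After op 2 (add_cursor(6)): buffer="fgieclj" (len 7), cursors c1@0 c2@5 c3@6, authorship .......
After op 3 (insert('t')): buffer="tfgiectltj" (len 10), cursors c1@1 c2@7 c3@9, authorship 1.....2.3.
After op 4 (insert('r')): buffer="trfgiectrltrj" (len 13), cursors c1@2 c2@9 c3@12, authorship 11.....22.33.
After op 5 (move_right): buffer="trfgiectrltrj" (len 13), cursors c1@3 c2@10 c3@13, authorship 11.....22.33.

Answer: 3 10 13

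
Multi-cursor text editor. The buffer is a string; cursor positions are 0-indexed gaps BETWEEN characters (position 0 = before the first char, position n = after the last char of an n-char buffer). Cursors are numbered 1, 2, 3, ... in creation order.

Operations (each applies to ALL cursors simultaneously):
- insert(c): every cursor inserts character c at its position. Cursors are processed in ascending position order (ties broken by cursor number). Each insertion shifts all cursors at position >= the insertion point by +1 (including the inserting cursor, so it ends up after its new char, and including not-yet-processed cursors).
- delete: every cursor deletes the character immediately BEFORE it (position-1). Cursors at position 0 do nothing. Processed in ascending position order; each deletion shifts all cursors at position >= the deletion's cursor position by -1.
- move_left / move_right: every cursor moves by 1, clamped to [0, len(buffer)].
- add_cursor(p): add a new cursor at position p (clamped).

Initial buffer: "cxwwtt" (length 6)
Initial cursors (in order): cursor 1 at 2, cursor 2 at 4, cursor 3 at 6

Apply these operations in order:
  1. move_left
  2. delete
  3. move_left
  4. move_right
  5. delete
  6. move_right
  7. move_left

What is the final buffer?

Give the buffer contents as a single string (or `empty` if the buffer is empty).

After op 1 (move_left): buffer="cxwwtt" (len 6), cursors c1@1 c2@3 c3@5, authorship ......
After op 2 (delete): buffer="xwt" (len 3), cursors c1@0 c2@1 c3@2, authorship ...
After op 3 (move_left): buffer="xwt" (len 3), cursors c1@0 c2@0 c3@1, authorship ...
After op 4 (move_right): buffer="xwt" (len 3), cursors c1@1 c2@1 c3@2, authorship ...
After op 5 (delete): buffer="t" (len 1), cursors c1@0 c2@0 c3@0, authorship .
After op 6 (move_right): buffer="t" (len 1), cursors c1@1 c2@1 c3@1, authorship .
After op 7 (move_left): buffer="t" (len 1), cursors c1@0 c2@0 c3@0, authorship .

Answer: t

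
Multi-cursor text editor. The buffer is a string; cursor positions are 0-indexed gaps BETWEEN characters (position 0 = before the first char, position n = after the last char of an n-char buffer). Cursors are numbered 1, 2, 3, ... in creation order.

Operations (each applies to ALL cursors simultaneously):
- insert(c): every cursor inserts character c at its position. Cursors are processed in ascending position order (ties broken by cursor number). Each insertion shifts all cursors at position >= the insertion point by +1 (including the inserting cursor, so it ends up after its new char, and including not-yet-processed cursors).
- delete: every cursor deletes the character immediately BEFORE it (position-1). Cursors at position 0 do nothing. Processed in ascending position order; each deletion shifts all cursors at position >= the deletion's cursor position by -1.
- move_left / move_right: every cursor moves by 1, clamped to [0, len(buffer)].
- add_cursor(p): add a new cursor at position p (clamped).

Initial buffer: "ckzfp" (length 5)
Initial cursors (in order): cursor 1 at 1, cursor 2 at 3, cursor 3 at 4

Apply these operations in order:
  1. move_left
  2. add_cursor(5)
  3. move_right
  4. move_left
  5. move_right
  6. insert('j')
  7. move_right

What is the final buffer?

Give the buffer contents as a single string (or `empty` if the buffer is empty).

After op 1 (move_left): buffer="ckzfp" (len 5), cursors c1@0 c2@2 c3@3, authorship .....
After op 2 (add_cursor(5)): buffer="ckzfp" (len 5), cursors c1@0 c2@2 c3@3 c4@5, authorship .....
After op 3 (move_right): buffer="ckzfp" (len 5), cursors c1@1 c2@3 c3@4 c4@5, authorship .....
After op 4 (move_left): buffer="ckzfp" (len 5), cursors c1@0 c2@2 c3@3 c4@4, authorship .....
After op 5 (move_right): buffer="ckzfp" (len 5), cursors c1@1 c2@3 c3@4 c4@5, authorship .....
After op 6 (insert('j')): buffer="cjkzjfjpj" (len 9), cursors c1@2 c2@5 c3@7 c4@9, authorship .1..2.3.4
After op 7 (move_right): buffer="cjkzjfjpj" (len 9), cursors c1@3 c2@6 c3@8 c4@9, authorship .1..2.3.4

Answer: cjkzjfjpj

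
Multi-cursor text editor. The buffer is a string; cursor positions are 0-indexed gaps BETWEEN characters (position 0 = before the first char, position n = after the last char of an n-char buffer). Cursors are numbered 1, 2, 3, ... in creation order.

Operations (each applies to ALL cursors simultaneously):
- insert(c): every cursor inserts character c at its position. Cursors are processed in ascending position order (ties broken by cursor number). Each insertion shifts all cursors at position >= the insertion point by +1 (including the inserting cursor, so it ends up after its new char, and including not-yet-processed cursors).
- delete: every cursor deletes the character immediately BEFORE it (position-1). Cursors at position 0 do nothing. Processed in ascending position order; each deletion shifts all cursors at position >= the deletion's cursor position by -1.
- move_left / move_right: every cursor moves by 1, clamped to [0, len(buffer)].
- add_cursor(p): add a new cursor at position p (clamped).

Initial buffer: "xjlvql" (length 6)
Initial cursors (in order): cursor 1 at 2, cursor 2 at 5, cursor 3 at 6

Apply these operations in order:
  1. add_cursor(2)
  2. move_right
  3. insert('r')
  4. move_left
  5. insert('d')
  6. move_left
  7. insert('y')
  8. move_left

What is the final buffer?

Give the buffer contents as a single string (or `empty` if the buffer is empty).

After op 1 (add_cursor(2)): buffer="xjlvql" (len 6), cursors c1@2 c4@2 c2@5 c3@6, authorship ......
After op 2 (move_right): buffer="xjlvql" (len 6), cursors c1@3 c4@3 c2@6 c3@6, authorship ......
After op 3 (insert('r')): buffer="xjlrrvqlrr" (len 10), cursors c1@5 c4@5 c2@10 c3@10, authorship ...14...23
After op 4 (move_left): buffer="xjlrrvqlrr" (len 10), cursors c1@4 c4@4 c2@9 c3@9, authorship ...14...23
After op 5 (insert('d')): buffer="xjlrddrvqlrddr" (len 14), cursors c1@6 c4@6 c2@13 c3@13, authorship ...1144...2233
After op 6 (move_left): buffer="xjlrddrvqlrddr" (len 14), cursors c1@5 c4@5 c2@12 c3@12, authorship ...1144...2233
After op 7 (insert('y')): buffer="xjlrdyydrvqlrdyydr" (len 18), cursors c1@7 c4@7 c2@16 c3@16, authorship ...111444...222333
After op 8 (move_left): buffer="xjlrdyydrvqlrdyydr" (len 18), cursors c1@6 c4@6 c2@15 c3@15, authorship ...111444...222333

Answer: xjlrdyydrvqlrdyydr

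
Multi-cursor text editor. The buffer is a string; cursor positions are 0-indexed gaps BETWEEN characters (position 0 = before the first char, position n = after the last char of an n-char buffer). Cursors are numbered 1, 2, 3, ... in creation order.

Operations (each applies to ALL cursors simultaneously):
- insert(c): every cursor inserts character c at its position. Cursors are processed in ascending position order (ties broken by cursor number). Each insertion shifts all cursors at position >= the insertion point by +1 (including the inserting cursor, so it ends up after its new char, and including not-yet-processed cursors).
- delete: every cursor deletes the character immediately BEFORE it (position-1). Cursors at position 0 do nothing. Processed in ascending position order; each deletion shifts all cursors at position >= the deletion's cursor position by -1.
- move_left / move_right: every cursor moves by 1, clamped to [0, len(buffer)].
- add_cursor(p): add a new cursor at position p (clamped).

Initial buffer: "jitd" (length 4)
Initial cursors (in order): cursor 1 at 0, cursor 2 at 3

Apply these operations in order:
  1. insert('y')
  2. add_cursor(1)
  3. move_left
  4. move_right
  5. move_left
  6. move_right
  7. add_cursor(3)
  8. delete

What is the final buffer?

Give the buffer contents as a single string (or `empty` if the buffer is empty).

Answer: jtd

Derivation:
After op 1 (insert('y')): buffer="yjityd" (len 6), cursors c1@1 c2@5, authorship 1...2.
After op 2 (add_cursor(1)): buffer="yjityd" (len 6), cursors c1@1 c3@1 c2@5, authorship 1...2.
After op 3 (move_left): buffer="yjityd" (len 6), cursors c1@0 c3@0 c2@4, authorship 1...2.
After op 4 (move_right): buffer="yjityd" (len 6), cursors c1@1 c3@1 c2@5, authorship 1...2.
After op 5 (move_left): buffer="yjityd" (len 6), cursors c1@0 c3@0 c2@4, authorship 1...2.
After op 6 (move_right): buffer="yjityd" (len 6), cursors c1@1 c3@1 c2@5, authorship 1...2.
After op 7 (add_cursor(3)): buffer="yjityd" (len 6), cursors c1@1 c3@1 c4@3 c2@5, authorship 1...2.
After op 8 (delete): buffer="jtd" (len 3), cursors c1@0 c3@0 c4@1 c2@2, authorship ...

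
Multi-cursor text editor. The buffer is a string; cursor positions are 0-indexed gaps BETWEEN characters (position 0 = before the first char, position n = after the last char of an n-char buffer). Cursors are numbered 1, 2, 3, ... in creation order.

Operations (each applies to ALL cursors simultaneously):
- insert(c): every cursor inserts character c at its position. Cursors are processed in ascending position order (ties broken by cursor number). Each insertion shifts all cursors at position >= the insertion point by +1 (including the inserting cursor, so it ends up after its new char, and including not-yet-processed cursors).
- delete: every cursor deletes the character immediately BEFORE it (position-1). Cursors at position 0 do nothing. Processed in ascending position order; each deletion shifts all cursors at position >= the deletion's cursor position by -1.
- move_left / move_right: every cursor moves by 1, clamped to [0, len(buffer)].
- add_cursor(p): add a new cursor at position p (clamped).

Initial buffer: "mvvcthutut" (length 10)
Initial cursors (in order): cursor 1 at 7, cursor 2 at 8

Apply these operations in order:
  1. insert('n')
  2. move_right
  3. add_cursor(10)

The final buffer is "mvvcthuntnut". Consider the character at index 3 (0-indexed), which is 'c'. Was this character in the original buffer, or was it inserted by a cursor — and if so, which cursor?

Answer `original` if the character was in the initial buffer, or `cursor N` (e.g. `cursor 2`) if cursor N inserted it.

After op 1 (insert('n')): buffer="mvvcthuntnut" (len 12), cursors c1@8 c2@10, authorship .......1.2..
After op 2 (move_right): buffer="mvvcthuntnut" (len 12), cursors c1@9 c2@11, authorship .......1.2..
After op 3 (add_cursor(10)): buffer="mvvcthuntnut" (len 12), cursors c1@9 c3@10 c2@11, authorship .......1.2..
Authorship (.=original, N=cursor N): . . . . . . . 1 . 2 . .
Index 3: author = original

Answer: original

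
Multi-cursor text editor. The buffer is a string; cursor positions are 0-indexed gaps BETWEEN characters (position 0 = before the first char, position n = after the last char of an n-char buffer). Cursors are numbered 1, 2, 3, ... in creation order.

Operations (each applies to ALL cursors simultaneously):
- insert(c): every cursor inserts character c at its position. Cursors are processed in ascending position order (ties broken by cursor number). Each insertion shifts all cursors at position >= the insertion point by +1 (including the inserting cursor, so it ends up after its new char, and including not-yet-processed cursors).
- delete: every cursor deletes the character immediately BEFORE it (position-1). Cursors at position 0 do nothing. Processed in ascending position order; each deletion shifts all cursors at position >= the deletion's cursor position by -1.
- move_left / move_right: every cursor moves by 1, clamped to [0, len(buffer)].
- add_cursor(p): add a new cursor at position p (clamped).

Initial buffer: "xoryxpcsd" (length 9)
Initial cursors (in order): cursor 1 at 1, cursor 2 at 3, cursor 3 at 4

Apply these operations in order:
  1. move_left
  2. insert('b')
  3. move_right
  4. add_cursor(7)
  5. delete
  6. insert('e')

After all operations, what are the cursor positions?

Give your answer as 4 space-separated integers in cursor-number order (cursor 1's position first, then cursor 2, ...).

After op 1 (move_left): buffer="xoryxpcsd" (len 9), cursors c1@0 c2@2 c3@3, authorship .........
After op 2 (insert('b')): buffer="bxobrbyxpcsd" (len 12), cursors c1@1 c2@4 c3@6, authorship 1..2.3......
After op 3 (move_right): buffer="bxobrbyxpcsd" (len 12), cursors c1@2 c2@5 c3@7, authorship 1..2.3......
After op 4 (add_cursor(7)): buffer="bxobrbyxpcsd" (len 12), cursors c1@2 c2@5 c3@7 c4@7, authorship 1..2.3......
After op 5 (delete): buffer="bobxpcsd" (len 8), cursors c1@1 c2@3 c3@3 c4@3, authorship 1.2.....
After op 6 (insert('e')): buffer="beobeeexpcsd" (len 12), cursors c1@2 c2@7 c3@7 c4@7, authorship 11.2234.....

Answer: 2 7 7 7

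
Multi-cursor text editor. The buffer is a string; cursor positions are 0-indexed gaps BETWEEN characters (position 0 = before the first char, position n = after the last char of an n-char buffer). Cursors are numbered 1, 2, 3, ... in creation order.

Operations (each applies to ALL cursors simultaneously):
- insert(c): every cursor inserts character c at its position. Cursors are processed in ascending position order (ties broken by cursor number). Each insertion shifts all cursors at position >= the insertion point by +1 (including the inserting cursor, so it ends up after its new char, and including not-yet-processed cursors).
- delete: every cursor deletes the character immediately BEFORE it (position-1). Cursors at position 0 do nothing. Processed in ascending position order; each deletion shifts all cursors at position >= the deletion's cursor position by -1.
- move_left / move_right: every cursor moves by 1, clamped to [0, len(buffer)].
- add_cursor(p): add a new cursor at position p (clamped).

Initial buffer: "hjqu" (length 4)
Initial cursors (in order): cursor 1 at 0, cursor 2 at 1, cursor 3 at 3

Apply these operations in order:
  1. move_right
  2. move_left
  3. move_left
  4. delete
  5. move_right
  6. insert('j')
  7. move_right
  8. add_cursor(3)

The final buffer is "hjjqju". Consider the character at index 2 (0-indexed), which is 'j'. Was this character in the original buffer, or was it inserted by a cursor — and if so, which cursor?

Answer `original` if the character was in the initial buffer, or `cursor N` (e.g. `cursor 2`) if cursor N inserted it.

After op 1 (move_right): buffer="hjqu" (len 4), cursors c1@1 c2@2 c3@4, authorship ....
After op 2 (move_left): buffer="hjqu" (len 4), cursors c1@0 c2@1 c3@3, authorship ....
After op 3 (move_left): buffer="hjqu" (len 4), cursors c1@0 c2@0 c3@2, authorship ....
After op 4 (delete): buffer="hqu" (len 3), cursors c1@0 c2@0 c3@1, authorship ...
After op 5 (move_right): buffer="hqu" (len 3), cursors c1@1 c2@1 c3@2, authorship ...
After op 6 (insert('j')): buffer="hjjqju" (len 6), cursors c1@3 c2@3 c3@5, authorship .12.3.
After op 7 (move_right): buffer="hjjqju" (len 6), cursors c1@4 c2@4 c3@6, authorship .12.3.
After op 8 (add_cursor(3)): buffer="hjjqju" (len 6), cursors c4@3 c1@4 c2@4 c3@6, authorship .12.3.
Authorship (.=original, N=cursor N): . 1 2 . 3 .
Index 2: author = 2

Answer: cursor 2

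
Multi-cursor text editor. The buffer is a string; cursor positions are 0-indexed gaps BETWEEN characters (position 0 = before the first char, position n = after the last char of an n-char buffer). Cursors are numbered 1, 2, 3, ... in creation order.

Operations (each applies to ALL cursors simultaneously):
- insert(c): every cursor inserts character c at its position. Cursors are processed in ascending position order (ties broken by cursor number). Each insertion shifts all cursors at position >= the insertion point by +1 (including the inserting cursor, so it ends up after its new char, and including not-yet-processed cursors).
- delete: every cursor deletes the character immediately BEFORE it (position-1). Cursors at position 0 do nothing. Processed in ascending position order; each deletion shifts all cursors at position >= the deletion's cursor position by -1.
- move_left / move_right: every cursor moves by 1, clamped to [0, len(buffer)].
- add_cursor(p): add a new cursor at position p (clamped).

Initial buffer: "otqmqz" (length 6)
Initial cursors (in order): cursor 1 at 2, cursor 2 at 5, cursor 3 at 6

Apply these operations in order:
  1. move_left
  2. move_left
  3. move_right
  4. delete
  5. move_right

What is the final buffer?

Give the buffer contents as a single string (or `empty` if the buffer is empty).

Answer: tqz

Derivation:
After op 1 (move_left): buffer="otqmqz" (len 6), cursors c1@1 c2@4 c3@5, authorship ......
After op 2 (move_left): buffer="otqmqz" (len 6), cursors c1@0 c2@3 c3@4, authorship ......
After op 3 (move_right): buffer="otqmqz" (len 6), cursors c1@1 c2@4 c3@5, authorship ......
After op 4 (delete): buffer="tqz" (len 3), cursors c1@0 c2@2 c3@2, authorship ...
After op 5 (move_right): buffer="tqz" (len 3), cursors c1@1 c2@3 c3@3, authorship ...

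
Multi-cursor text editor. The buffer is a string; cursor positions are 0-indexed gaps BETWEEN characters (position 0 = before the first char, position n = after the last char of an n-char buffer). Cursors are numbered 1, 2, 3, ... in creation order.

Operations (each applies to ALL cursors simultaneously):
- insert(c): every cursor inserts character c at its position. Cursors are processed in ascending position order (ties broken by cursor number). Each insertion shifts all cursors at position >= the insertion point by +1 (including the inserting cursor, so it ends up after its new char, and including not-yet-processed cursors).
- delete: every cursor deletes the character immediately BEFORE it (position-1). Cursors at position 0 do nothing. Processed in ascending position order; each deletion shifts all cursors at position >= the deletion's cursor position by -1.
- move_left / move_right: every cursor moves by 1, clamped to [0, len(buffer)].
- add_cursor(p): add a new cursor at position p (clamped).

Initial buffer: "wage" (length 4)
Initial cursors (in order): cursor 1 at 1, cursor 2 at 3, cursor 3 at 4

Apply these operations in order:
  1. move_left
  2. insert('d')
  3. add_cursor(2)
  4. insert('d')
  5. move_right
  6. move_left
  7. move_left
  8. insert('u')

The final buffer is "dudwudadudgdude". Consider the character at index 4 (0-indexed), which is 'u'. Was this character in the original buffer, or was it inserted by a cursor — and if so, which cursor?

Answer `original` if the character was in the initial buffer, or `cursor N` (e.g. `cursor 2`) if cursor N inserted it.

After op 1 (move_left): buffer="wage" (len 4), cursors c1@0 c2@2 c3@3, authorship ....
After op 2 (insert('d')): buffer="dwadgde" (len 7), cursors c1@1 c2@4 c3@6, authorship 1..2.3.
After op 3 (add_cursor(2)): buffer="dwadgde" (len 7), cursors c1@1 c4@2 c2@4 c3@6, authorship 1..2.3.
After op 4 (insert('d')): buffer="ddwdaddgdde" (len 11), cursors c1@2 c4@4 c2@7 c3@10, authorship 11.4.22.33.
After op 5 (move_right): buffer="ddwdaddgdde" (len 11), cursors c1@3 c4@5 c2@8 c3@11, authorship 11.4.22.33.
After op 6 (move_left): buffer="ddwdaddgdde" (len 11), cursors c1@2 c4@4 c2@7 c3@10, authorship 11.4.22.33.
After op 7 (move_left): buffer="ddwdaddgdde" (len 11), cursors c1@1 c4@3 c2@6 c3@9, authorship 11.4.22.33.
After op 8 (insert('u')): buffer="dudwudadudgdude" (len 15), cursors c1@2 c4@5 c2@9 c3@13, authorship 111.44.222.333.
Authorship (.=original, N=cursor N): 1 1 1 . 4 4 . 2 2 2 . 3 3 3 .
Index 4: author = 4

Answer: cursor 4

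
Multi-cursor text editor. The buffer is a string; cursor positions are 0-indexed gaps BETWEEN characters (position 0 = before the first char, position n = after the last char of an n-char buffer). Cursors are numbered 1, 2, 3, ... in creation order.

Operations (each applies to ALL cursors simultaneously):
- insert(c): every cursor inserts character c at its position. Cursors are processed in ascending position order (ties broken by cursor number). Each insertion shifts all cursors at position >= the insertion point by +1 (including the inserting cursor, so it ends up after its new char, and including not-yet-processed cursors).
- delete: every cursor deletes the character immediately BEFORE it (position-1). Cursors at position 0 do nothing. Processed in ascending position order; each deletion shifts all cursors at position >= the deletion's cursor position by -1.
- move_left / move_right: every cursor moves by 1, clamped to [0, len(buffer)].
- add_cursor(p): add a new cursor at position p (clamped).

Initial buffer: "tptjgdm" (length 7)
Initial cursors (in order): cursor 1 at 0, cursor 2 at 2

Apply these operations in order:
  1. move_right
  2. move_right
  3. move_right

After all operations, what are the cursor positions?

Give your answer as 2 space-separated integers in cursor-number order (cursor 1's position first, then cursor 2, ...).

Answer: 3 5

Derivation:
After op 1 (move_right): buffer="tptjgdm" (len 7), cursors c1@1 c2@3, authorship .......
After op 2 (move_right): buffer="tptjgdm" (len 7), cursors c1@2 c2@4, authorship .......
After op 3 (move_right): buffer="tptjgdm" (len 7), cursors c1@3 c2@5, authorship .......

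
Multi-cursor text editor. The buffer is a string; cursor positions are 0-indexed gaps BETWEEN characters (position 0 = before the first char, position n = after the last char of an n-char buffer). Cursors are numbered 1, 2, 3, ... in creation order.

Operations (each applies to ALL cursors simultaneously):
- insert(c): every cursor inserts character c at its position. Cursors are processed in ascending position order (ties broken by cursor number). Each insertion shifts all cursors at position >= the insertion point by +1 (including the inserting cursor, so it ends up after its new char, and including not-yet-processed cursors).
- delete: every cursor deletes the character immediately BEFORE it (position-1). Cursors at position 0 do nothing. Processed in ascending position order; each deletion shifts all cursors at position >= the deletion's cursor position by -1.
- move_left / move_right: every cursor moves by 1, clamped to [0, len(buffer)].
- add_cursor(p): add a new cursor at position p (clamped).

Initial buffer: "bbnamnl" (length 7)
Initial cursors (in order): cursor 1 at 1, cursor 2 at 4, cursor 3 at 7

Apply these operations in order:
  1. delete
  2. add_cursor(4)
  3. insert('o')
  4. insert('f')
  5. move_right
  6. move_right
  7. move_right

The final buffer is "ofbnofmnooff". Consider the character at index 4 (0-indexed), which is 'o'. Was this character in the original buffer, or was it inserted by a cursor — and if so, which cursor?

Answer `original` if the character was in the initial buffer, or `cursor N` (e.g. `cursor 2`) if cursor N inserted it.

Answer: cursor 2

Derivation:
After op 1 (delete): buffer="bnmn" (len 4), cursors c1@0 c2@2 c3@4, authorship ....
After op 2 (add_cursor(4)): buffer="bnmn" (len 4), cursors c1@0 c2@2 c3@4 c4@4, authorship ....
After op 3 (insert('o')): buffer="obnomnoo" (len 8), cursors c1@1 c2@4 c3@8 c4@8, authorship 1..2..34
After op 4 (insert('f')): buffer="ofbnofmnooff" (len 12), cursors c1@2 c2@6 c3@12 c4@12, authorship 11..22..3434
After op 5 (move_right): buffer="ofbnofmnooff" (len 12), cursors c1@3 c2@7 c3@12 c4@12, authorship 11..22..3434
After op 6 (move_right): buffer="ofbnofmnooff" (len 12), cursors c1@4 c2@8 c3@12 c4@12, authorship 11..22..3434
After op 7 (move_right): buffer="ofbnofmnooff" (len 12), cursors c1@5 c2@9 c3@12 c4@12, authorship 11..22..3434
Authorship (.=original, N=cursor N): 1 1 . . 2 2 . . 3 4 3 4
Index 4: author = 2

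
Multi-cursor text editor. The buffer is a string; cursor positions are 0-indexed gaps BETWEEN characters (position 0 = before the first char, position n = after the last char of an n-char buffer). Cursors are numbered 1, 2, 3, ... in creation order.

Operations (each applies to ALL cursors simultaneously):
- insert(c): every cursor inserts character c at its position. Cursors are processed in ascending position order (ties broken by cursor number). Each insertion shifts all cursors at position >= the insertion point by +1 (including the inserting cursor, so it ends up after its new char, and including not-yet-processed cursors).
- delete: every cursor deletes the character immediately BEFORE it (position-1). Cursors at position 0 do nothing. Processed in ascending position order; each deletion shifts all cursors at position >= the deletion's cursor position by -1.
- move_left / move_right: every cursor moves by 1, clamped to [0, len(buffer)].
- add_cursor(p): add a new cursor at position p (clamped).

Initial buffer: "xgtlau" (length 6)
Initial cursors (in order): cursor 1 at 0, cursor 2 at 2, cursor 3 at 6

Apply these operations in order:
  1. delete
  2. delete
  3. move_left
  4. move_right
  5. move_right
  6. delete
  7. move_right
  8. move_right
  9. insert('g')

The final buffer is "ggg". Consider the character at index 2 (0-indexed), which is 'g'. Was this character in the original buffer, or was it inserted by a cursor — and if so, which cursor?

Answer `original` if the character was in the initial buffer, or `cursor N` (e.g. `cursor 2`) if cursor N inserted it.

After op 1 (delete): buffer="xtla" (len 4), cursors c1@0 c2@1 c3@4, authorship ....
After op 2 (delete): buffer="tl" (len 2), cursors c1@0 c2@0 c3@2, authorship ..
After op 3 (move_left): buffer="tl" (len 2), cursors c1@0 c2@0 c3@1, authorship ..
After op 4 (move_right): buffer="tl" (len 2), cursors c1@1 c2@1 c3@2, authorship ..
After op 5 (move_right): buffer="tl" (len 2), cursors c1@2 c2@2 c3@2, authorship ..
After op 6 (delete): buffer="" (len 0), cursors c1@0 c2@0 c3@0, authorship 
After op 7 (move_right): buffer="" (len 0), cursors c1@0 c2@0 c3@0, authorship 
After op 8 (move_right): buffer="" (len 0), cursors c1@0 c2@0 c3@0, authorship 
After op 9 (insert('g')): buffer="ggg" (len 3), cursors c1@3 c2@3 c3@3, authorship 123
Authorship (.=original, N=cursor N): 1 2 3
Index 2: author = 3

Answer: cursor 3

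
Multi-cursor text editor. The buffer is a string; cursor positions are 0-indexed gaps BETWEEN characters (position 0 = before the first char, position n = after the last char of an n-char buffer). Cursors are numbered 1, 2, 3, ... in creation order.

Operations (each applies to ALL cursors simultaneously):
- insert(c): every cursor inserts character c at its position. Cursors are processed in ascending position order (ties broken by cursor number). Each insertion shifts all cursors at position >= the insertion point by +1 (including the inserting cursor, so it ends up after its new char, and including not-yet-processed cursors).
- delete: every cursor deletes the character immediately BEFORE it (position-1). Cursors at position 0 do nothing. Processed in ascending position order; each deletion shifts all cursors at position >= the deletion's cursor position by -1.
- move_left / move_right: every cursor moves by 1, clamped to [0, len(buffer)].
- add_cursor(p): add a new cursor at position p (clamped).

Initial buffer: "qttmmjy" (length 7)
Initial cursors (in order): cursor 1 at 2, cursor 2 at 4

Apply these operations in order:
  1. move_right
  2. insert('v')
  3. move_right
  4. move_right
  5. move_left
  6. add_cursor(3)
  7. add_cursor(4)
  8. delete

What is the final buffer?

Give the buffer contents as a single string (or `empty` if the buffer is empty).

Answer: qtmvy

Derivation:
After op 1 (move_right): buffer="qttmmjy" (len 7), cursors c1@3 c2@5, authorship .......
After op 2 (insert('v')): buffer="qttvmmvjy" (len 9), cursors c1@4 c2@7, authorship ...1..2..
After op 3 (move_right): buffer="qttvmmvjy" (len 9), cursors c1@5 c2@8, authorship ...1..2..
After op 4 (move_right): buffer="qttvmmvjy" (len 9), cursors c1@6 c2@9, authorship ...1..2..
After op 5 (move_left): buffer="qttvmmvjy" (len 9), cursors c1@5 c2@8, authorship ...1..2..
After op 6 (add_cursor(3)): buffer="qttvmmvjy" (len 9), cursors c3@3 c1@5 c2@8, authorship ...1..2..
After op 7 (add_cursor(4)): buffer="qttvmmvjy" (len 9), cursors c3@3 c4@4 c1@5 c2@8, authorship ...1..2..
After op 8 (delete): buffer="qtmvy" (len 5), cursors c1@2 c3@2 c4@2 c2@4, authorship ...2.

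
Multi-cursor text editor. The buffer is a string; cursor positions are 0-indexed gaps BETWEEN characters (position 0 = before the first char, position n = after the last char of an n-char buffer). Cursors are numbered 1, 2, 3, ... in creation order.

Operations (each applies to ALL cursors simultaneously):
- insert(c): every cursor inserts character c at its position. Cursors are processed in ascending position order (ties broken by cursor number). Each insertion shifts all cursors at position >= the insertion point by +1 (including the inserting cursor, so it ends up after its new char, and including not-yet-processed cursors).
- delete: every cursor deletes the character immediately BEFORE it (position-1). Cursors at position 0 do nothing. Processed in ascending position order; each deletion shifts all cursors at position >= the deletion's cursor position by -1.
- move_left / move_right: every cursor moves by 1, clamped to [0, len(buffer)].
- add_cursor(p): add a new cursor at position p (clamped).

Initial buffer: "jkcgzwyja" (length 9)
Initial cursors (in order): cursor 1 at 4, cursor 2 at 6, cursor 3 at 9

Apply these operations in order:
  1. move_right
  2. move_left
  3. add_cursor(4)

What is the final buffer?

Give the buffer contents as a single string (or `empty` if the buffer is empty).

After op 1 (move_right): buffer="jkcgzwyja" (len 9), cursors c1@5 c2@7 c3@9, authorship .........
After op 2 (move_left): buffer="jkcgzwyja" (len 9), cursors c1@4 c2@6 c3@8, authorship .........
After op 3 (add_cursor(4)): buffer="jkcgzwyja" (len 9), cursors c1@4 c4@4 c2@6 c3@8, authorship .........

Answer: jkcgzwyja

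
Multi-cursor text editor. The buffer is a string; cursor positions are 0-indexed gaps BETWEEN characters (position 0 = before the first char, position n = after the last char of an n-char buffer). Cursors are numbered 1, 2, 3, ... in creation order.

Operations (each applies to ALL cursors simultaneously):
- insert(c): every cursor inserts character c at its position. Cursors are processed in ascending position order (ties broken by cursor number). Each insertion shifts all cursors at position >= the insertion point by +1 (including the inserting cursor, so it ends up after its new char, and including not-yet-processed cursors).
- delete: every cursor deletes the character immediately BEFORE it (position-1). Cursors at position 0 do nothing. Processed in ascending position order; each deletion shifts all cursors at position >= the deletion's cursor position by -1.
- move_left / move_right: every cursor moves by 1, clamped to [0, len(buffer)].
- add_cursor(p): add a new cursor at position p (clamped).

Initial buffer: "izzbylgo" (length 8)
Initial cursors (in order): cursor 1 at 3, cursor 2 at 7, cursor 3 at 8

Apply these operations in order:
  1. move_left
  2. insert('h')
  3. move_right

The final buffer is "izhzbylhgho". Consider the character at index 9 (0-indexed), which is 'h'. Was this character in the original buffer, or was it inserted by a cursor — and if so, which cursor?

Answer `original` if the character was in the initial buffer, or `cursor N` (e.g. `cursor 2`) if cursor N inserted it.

Answer: cursor 3

Derivation:
After op 1 (move_left): buffer="izzbylgo" (len 8), cursors c1@2 c2@6 c3@7, authorship ........
After op 2 (insert('h')): buffer="izhzbylhgho" (len 11), cursors c1@3 c2@8 c3@10, authorship ..1....2.3.
After op 3 (move_right): buffer="izhzbylhgho" (len 11), cursors c1@4 c2@9 c3@11, authorship ..1....2.3.
Authorship (.=original, N=cursor N): . . 1 . . . . 2 . 3 .
Index 9: author = 3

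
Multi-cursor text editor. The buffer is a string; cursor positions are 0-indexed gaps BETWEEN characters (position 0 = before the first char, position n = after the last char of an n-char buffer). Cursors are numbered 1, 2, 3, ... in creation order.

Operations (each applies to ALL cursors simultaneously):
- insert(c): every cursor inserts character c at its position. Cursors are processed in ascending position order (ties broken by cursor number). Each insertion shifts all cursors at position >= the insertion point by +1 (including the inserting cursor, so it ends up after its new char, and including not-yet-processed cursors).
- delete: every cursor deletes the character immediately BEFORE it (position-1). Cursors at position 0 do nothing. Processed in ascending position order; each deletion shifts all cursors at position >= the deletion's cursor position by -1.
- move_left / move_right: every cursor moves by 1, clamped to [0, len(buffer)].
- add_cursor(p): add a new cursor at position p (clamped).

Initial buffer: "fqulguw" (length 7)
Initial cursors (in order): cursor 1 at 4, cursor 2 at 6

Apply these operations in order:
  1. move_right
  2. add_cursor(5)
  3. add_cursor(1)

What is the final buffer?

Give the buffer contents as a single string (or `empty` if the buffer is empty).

Answer: fqulguw

Derivation:
After op 1 (move_right): buffer="fqulguw" (len 7), cursors c1@5 c2@7, authorship .......
After op 2 (add_cursor(5)): buffer="fqulguw" (len 7), cursors c1@5 c3@5 c2@7, authorship .......
After op 3 (add_cursor(1)): buffer="fqulguw" (len 7), cursors c4@1 c1@5 c3@5 c2@7, authorship .......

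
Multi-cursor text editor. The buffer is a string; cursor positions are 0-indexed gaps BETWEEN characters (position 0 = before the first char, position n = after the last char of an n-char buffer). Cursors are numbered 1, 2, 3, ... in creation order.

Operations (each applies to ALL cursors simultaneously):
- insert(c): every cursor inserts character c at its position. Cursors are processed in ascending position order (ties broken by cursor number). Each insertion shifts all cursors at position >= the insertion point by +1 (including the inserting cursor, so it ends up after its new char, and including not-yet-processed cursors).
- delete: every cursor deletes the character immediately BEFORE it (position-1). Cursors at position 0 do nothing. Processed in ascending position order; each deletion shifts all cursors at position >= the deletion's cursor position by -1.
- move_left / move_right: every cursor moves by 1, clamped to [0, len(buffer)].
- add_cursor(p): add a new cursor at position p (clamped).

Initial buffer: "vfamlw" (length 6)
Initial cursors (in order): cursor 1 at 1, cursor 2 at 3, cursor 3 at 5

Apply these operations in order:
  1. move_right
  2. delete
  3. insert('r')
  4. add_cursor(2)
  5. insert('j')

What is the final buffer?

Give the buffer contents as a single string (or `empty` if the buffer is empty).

Answer: vrjjarjlrj

Derivation:
After op 1 (move_right): buffer="vfamlw" (len 6), cursors c1@2 c2@4 c3@6, authorship ......
After op 2 (delete): buffer="val" (len 3), cursors c1@1 c2@2 c3@3, authorship ...
After op 3 (insert('r')): buffer="vrarlr" (len 6), cursors c1@2 c2@4 c3@6, authorship .1.2.3
After op 4 (add_cursor(2)): buffer="vrarlr" (len 6), cursors c1@2 c4@2 c2@4 c3@6, authorship .1.2.3
After op 5 (insert('j')): buffer="vrjjarjlrj" (len 10), cursors c1@4 c4@4 c2@7 c3@10, authorship .114.22.33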